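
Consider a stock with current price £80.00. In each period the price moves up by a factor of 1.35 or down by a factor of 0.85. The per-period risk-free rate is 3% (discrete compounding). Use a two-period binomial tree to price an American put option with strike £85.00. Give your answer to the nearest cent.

Risk-neutral probability p = (1 + 0.03 − 0.85)/(1.35 − 0.85) = 0.1800/0.5000 = 0.3600
Terminal stock prices: S_uu = 145.8, S_ud = 91.8, S_dd = 57.8
Terminal payoffs (K − S): max(-60.8, 0) = 0, max(-6.8, 0) = 0, max(27.2, 0) = 27.2
Node u (S = 108): continuation = 1/1.03·[0.3600·0.0000 + 0.6400·0.0000] = 0.0000; exercise value = 0.0000 ≤ continuation, so V_u = 0.0000
Node d (S = 68): continuation = 1/1.03·[0.3600·0.0000 + 0.6400·27.2000] = 16.9010; exercise value = 17.0000 > continuation, so V_d = 17.0000 (exercise)
Node 0 (S = 80): continuation = 1/1.03·[0.3600·0.0000 + 0.6400·17.0000] = 10.5631; exercise value = 5.0000 ≤ continuation, so V_0 = 10.5631

£10.56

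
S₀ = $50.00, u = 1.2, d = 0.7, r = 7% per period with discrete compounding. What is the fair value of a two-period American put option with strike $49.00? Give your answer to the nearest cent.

Risk-neutral probability p = (1 + 0.07 − 0.7)/(1.2 − 0.7) = 0.3700/0.5000 = 0.7400
Terminal stock prices: S_uu = 72, S_ud = 42, S_dd = 24.5
Terminal payoffs (K − S): max(-23, 0) = 0, max(7, 0) = 7, max(24.5, 0) = 24.5
Node u (S = 60): continuation = 1/1.07·[0.7400·0.0000 + 0.2600·7.0000] = 1.7009; exercise value = 0.0000 ≤ continuation, so V_u = 1.7009
Node d (S = 35): continuation = 1/1.07·[0.7400·7.0000 + 0.2600·24.5000] = 10.7944; exercise value = 14.0000 > continuation, so V_d = 14.0000 (exercise)
Node 0 (S = 50): continuation = 1/1.07·[0.7400·1.7009 + 0.2600·14.0000] = 4.5782; exercise value = 0.0000 ≤ continuation, so V_0 = 4.5782

$4.58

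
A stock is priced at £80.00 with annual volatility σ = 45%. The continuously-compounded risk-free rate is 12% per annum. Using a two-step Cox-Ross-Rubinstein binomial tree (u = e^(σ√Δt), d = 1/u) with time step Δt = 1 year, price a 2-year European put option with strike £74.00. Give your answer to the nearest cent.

£7.32

CRR parameters: u = e^(σ√Δt) = e^(0.45·√1) = 1.5683, d = 1/u = 0.6376
Per-period rate: rΔt = 0.12·1 = 0.12, so R = e^0.12 = 1.1275
Risk-neutral probability p = (e^0.12 − 0.6376)/(1.5683 − 0.6376) = 0.4899/0.9307 = 0.5264
Terminal stock prices: S_uu = 196.8, S_ud = 80, S_dd = 32.53
Terminal payoffs (K − S): max(-122.8, 0) = 0, max(-6, 0) = 0, max(41.47, 0) = 41.47
Node u (S = 125.5): V_u = e^(−0.12)·[0.5264·0.0000 + 0.4736·0.0000] = 0.0000
Node d (S = 51.01): V_d = e^(−0.12)·[0.5264·0.0000 + 0.4736·41.4744] = 17.4229
Node 0 (S = 80): V_0 = e^(−0.12)·[0.5264·0.0000 + 0.4736·17.4229] = 7.3191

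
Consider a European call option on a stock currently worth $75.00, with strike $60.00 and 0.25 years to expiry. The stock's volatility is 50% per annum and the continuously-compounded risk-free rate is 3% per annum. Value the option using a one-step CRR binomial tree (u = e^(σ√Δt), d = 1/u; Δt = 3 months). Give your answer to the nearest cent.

CRR parameters: u = e^(σ√Δt) = e^(0.5·√0.25) = 1.2840, d = 1/u = 0.7788
Per-period rate: rΔt = 0.03·0.25 = 0.0075, so R = e^0.0075 = 1.0075
Risk-neutral probability p = (e^0.0075 − 0.7788)/(1.2840 − 0.7788) = 0.2287/0.5052 = 0.4527
Terminal stock prices: S_u = 96.3, S_d = 58.41
Terminal payoffs (S − K): max(36.3, 0) = 36.3, max(-1.59, 0) = 0
Node 0 (S = 75): V_0 = e^(−0.0075)·[0.4527·36.3019 + 0.5473·0.0000] = 16.3120

$16.31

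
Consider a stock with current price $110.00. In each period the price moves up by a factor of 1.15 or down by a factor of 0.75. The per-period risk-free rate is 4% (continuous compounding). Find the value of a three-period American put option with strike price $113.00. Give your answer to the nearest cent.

Risk-neutral probability p = (e^0.04 − 0.75)/(1.15 − 0.75) = 0.2908/0.4000 = 0.7270
Terminal stock prices: S_uuu = 167.3, S_uud = 109.1, S_udd = 71.16, S_ddd = 46.41
Terminal payoffs (K − S): max(-54.3, 0) = 0, max(3.894, 0) = 3.894, max(41.84, 0) = 41.84, max(66.59, 0) = 66.59
Node uu (S = 145.5): continuation = e^(−0.04)·[0.7270·0.0000 + 0.2730·3.8938] = 1.0212; exercise value = 0.0000 ≤ continuation, so V_uu = 1.0212
Node ud (S = 94.87): continuation = e^(−0.04)·[0.7270·3.8938 + 0.2730·41.8438] = 13.6942; exercise value = 18.1250 > continuation, so V_ud = 18.1250 (exercise)
Node dd (S = 61.88): continuation = e^(−0.04)·[0.7270·41.8438 + 0.2730·66.5938] = 46.6942; exercise value = 51.1250 > continuation, so V_dd = 51.1250 (exercise)
Node u (S = 126.5): continuation = e^(−0.04)·[0.7270·1.0212 + 0.2730·18.1250] = 5.4670; exercise value = 0.0000 ≤ continuation, so V_u = 5.4670
Node d (S = 82.5): continuation = e^(−0.04)·[0.7270·18.1250 + 0.2730·51.1250] = 26.0692; exercise value = 30.5000 > continuation, so V_d = 30.5000 (exercise)
Node 0 (S = 110): continuation = e^(−0.04)·[0.7270·5.4670 + 0.2730·30.5000] = 11.8180; exercise value = 3.0000 ≤ continuation, so V_0 = 11.8180

$11.82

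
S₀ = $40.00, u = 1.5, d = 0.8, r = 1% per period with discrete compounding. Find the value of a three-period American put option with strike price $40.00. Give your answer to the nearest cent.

$7.37

Risk-neutral probability p = (1 + 0.01 − 0.8)/(1.5 − 0.8) = 0.2100/0.7000 = 0.3000
Terminal stock prices: S_uuu = 135, S_uud = 72, S_udd = 38.4, S_ddd = 20.48
Terminal payoffs (K − S): max(-95, 0) = 0, max(-32, 0) = 0, max(1.6, 0) = 1.6, max(19.52, 0) = 19.52
Node uu (S = 90): continuation = 1/1.01·[0.3000·0.0000 + 0.7000·0.0000] = 0.0000; exercise value = 0.0000 ≤ continuation, so V_uu = 0.0000
Node ud (S = 48): continuation = 1/1.01·[0.3000·0.0000 + 0.7000·1.6000] = 1.1089; exercise value = 0.0000 ≤ continuation, so V_ud = 1.1089
Node dd (S = 25.6): continuation = 1/1.01·[0.3000·1.6000 + 0.7000·19.5200] = 14.0040; exercise value = 14.4000 > continuation, so V_dd = 14.4000 (exercise)
Node u (S = 60): continuation = 1/1.01·[0.3000·0.0000 + 0.7000·1.1089] = 0.7686; exercise value = 0.0000 ≤ continuation, so V_u = 0.7686
Node d (S = 32): continuation = 1/1.01·[0.3000·1.1089 + 0.7000·14.4000] = 10.3096; exercise value = 8.0000 ≤ continuation, so V_d = 10.3096
Node 0 (S = 40): continuation = 1/1.01·[0.3000·0.7686 + 0.7000·10.3096] = 7.3735; exercise value = 0.0000 ≤ continuation, so V_0 = 7.3735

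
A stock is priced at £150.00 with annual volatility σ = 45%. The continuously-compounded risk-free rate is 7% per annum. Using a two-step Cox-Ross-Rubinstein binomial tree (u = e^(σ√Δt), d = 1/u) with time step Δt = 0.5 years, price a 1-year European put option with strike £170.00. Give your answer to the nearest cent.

£32.49

CRR parameters: u = e^(σ√Δt) = e^(0.45·√0.5) = 1.3746, d = 1/u = 0.7275
Per-period rate: rΔt = 0.07·0.5 = 0.035, so R = e^0.035 = 1.0356
Risk-neutral probability p = (e^0.035 − 0.7275)/(1.3746 − 0.7275) = 0.3082/0.6472 = 0.4762
Terminal stock prices: S_uu = 283.4, S_ud = 150, S_dd = 79.38
Terminal payoffs (K − S): max(-113.4, 0) = 0, max(20, 0) = 20, max(90.62, 0) = 90.62
Node u (S = 206.2): V_u = e^(−0.035)·[0.4762·0.0000 + 0.5238·20.0000] = 10.1166
Node d (S = 109.1): V_d = e^(−0.035)·[0.4762·20.0000 + 0.5238·90.6206] = 55.0341
Node 0 (S = 150): V_0 = e^(−0.035)·[0.4762·10.1166 + 0.5238·55.0341] = 32.4893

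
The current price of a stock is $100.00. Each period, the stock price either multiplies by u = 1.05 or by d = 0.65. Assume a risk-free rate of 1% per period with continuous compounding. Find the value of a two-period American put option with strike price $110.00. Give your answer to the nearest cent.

$10.00

Risk-neutral probability p = (e^0.01 − 0.65)/(1.05 − 0.65) = 0.3601/0.4000 = 0.9001
Terminal stock prices: S_uu = 110.2, S_ud = 68.25, S_dd = 42.25
Terminal payoffs (K − S): max(-0.25, 0) = 0, max(41.75, 0) = 41.75, max(67.75, 0) = 67.75
Node u (S = 105): continuation = e^(−0.01)·[0.9001·0.0000 + 0.0999·41.7500] = 4.1283; exercise value = 5.0000 > continuation, so V_u = 5.0000 (exercise)
Node d (S = 65): continuation = e^(−0.01)·[0.9001·41.7500 + 0.0999·67.7500] = 43.9055; exercise value = 45.0000 > continuation, so V_d = 45.0000 (exercise)
Node 0 (S = 100): continuation = e^(−0.01)·[0.9001·5.0000 + 0.0999·45.0000] = 8.9055; exercise value = 10.0000 > continuation, so V_0 = 10.0000 (exercise)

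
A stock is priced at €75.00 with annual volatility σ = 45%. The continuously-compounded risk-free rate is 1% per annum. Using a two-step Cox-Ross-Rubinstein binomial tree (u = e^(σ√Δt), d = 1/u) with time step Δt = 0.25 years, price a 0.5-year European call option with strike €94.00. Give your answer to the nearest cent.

€4.75

CRR parameters: u = e^(σ√Δt) = e^(0.45·√0.25) = 1.2523, d = 1/u = 0.7985
Per-period rate: rΔt = 0.01·0.25 = 0.0025, so R = e^0.0025 = 1.0025
Risk-neutral probability p = (e^0.0025 − 0.7985)/(1.2523 − 0.7985) = 0.2040/0.4538 = 0.4495
Terminal stock prices: S_uu = 117.6, S_ud = 75, S_dd = 47.82
Terminal payoffs (S − K): max(23.62, 0) = 23.62, max(-19, 0) = 0, max(-46.18, 0) = 0
Node u (S = 93.92): V_u = e^(−0.0025)·[0.4495·23.6234 + 0.5505·0.0000] = 10.5923
Node d (S = 59.89): V_d = e^(−0.0025)·[0.4495·0.0000 + 0.5505·0.0000] = 0.0000
Node 0 (S = 75): V_0 = e^(−0.0025)·[0.4495·10.5923 + 0.5505·0.0000] = 4.7494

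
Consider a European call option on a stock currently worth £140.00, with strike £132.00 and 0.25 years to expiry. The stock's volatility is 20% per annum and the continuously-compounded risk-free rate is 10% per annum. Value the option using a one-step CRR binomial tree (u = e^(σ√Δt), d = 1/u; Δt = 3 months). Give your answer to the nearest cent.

£13.33

CRR parameters: u = e^(σ√Δt) = e^(0.2·√0.25) = 1.1052, d = 1/u = 0.9048
Per-period rate: rΔt = 0.1·0.25 = 0.025, so R = e^0.025 = 1.0253
Risk-neutral probability p = (e^0.025 − 0.9048)/(1.1052 − 0.9048) = 0.1205/0.2003 = 0.6014
Terminal stock prices: S_u = 154.7, S_d = 126.7
Terminal payoffs (S − K): max(22.72, 0) = 22.72, max(-5.323, 0) = 0
Node 0 (S = 140): V_0 = e^(−0.025)·[0.6014·22.7239 + 0.3986·0.0000] = 13.3284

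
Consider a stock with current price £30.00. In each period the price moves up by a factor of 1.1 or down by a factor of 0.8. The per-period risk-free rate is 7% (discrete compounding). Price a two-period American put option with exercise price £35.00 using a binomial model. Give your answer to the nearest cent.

Risk-neutral probability p = (1 + 0.07 − 0.8)/(1.1 − 0.8) = 0.2700/0.3000 = 0.9000
Terminal stock prices: S_uu = 36.3, S_ud = 26.4, S_dd = 19.2
Terminal payoffs (K − S): max(-1.3, 0) = 0, max(8.6, 0) = 8.6, max(15.8, 0) = 15.8
Node u (S = 33): continuation = 1/1.07·[0.9000·0.0000 + 0.1000·8.6000] = 0.8037; exercise value = 2.0000 > continuation, so V_u = 2.0000 (exercise)
Node d (S = 24): continuation = 1/1.07·[0.9000·8.6000 + 0.1000·15.8000] = 8.7103; exercise value = 11.0000 > continuation, so V_d = 11.0000 (exercise)
Node 0 (S = 30): continuation = 1/1.07·[0.9000·2.0000 + 0.1000·11.0000] = 2.7103; exercise value = 5.0000 > continuation, so V_0 = 5.0000 (exercise)

£5.00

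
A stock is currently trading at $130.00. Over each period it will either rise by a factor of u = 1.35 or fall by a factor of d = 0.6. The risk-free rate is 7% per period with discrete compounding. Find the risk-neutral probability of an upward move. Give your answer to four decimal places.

Risk-neutral probability p = (1 + 0.07 − 0.6)/(1.35 − 0.6) = 0.4700/0.7500 = 0.6267

p = 0.6267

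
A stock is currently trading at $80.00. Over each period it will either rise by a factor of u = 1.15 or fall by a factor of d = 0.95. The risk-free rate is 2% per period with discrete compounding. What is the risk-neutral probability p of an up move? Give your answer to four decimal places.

p = 0.3500

Risk-neutral probability p = (1 + 0.02 − 0.95)/(1.15 − 0.95) = 0.0700/0.2000 = 0.3500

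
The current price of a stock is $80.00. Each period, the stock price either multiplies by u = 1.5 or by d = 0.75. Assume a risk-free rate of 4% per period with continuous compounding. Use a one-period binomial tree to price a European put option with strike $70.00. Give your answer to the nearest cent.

$5.88

Risk-neutral probability p = (e^0.04 − 0.75)/(1.5 − 0.75) = 0.2908/0.7500 = 0.3877
Terminal stock prices: S_u = 120, S_d = 60
Terminal payoffs (K − S): max(-50, 0) = 0, max(10, 0) = 10
Node 0 (S = 80): V_0 = e^(−0.04)·[0.3877·0.0000 + 0.6123·10.0000] = 5.8825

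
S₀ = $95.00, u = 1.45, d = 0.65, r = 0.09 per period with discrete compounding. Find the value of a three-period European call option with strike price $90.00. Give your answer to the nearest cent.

$38.21

Risk-neutral probability p = (1 + 0.09 − 0.65)/(1.45 − 0.65) = 0.4400/0.8000 = 0.5500
Terminal stock prices: S_uuu = 289.6, S_uud = 129.8, S_udd = 58.2, S_ddd = 26.09
Terminal payoffs (S − K): max(199.6, 0) = 199.6, max(39.83, 0) = 39.83, max(-31.8, 0) = 0, max(-63.91, 0) = 0
Node uu (S = 199.7): V_uu = 1/1.09·[0.5500·199.6194 + 0.4500·39.8294] = 117.1687
Node ud (S = 89.54): V_ud = 1/1.09·[0.5500·39.8294 + 0.4500·0.0000] = 20.0974
Node dd (S = 40.14): V_dd = 1/1.09·[0.5500·0.0000 + 0.4500·0.0000] = 0.0000
Node u (S = 137.8): V_u = 1/1.09·[0.5500·117.1687 + 0.4500·20.0974] = 67.4189
Node d (S = 61.75): V_d = 1/1.09·[0.5500·20.0974 + 0.4500·0.0000] = 10.1409
Node 0 (S = 95): V_0 = 1/1.09·[0.5500·67.4189 + 0.4500·10.1409] = 38.2053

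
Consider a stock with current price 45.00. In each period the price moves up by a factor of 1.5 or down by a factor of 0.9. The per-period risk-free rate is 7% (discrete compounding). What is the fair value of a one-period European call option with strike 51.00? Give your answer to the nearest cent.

Risk-neutral probability p = (1 + 0.07 − 0.9)/(1.5 − 0.9) = 0.1700/0.6000 = 0.2833
Terminal stock prices: S_u = 67.5, S_d = 40.5
Terminal payoffs (S − K): max(16.5, 0) = 16.5, max(-10.5, 0) = 0
Node 0 (S = 45): V_0 = 1/1.07·[0.2833·16.5000 + 0.7167·0.0000] = 4.3692

4.37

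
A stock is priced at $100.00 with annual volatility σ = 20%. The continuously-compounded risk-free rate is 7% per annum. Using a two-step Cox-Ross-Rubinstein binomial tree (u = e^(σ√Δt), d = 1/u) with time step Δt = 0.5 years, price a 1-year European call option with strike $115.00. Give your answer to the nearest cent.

$5.75

CRR parameters: u = e^(σ√Δt) = e^(0.2·√0.5) = 1.1519, d = 1/u = 0.8681
Per-period rate: rΔt = 0.07·0.5 = 0.035, so R = e^0.035 = 1.0356
Risk-neutral probability p = (e^0.035 − 0.8681)/(1.1519 − 0.8681) = 0.1675/0.2838 = 0.5902
Terminal stock prices: S_uu = 132.7, S_ud = 100, S_dd = 75.36
Terminal payoffs (S − K): max(17.69, 0) = 17.69, max(-15, 0) = 0, max(-39.64, 0) = 0
Node u (S = 115.2): V_u = e^(−0.035)·[0.5902·17.6896 + 0.4098·0.0000] = 10.0817
Node d (S = 86.81): V_d = e^(−0.035)·[0.5902·0.0000 + 0.4098·0.0000] = 0.0000
Node 0 (S = 100): V_0 = e^(−0.035)·[0.5902·10.0817 + 0.4098·0.0000] = 5.7457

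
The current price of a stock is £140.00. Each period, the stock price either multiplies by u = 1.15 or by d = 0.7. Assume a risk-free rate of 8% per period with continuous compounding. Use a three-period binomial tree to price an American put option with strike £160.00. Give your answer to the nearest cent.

£20.00

Risk-neutral probability p = (e^0.08 − 0.7)/(1.15 − 0.7) = 0.3833/0.4500 = 0.8517
Terminal stock prices: S_uuu = 212.9, S_uud = 129.6, S_udd = 78.89, S_ddd = 48.02
Terminal payoffs (K − S): max(-52.92, 0) = 0, max(30.4, 0) = 30.4, max(81.11, 0) = 81.11, max(112, 0) = 112
Node uu (S = 185.1): continuation = e^(−0.08)·[0.8517·0.0000 + 0.1483·30.3950] = 4.1596; exercise value = 0.0000 ≤ continuation, so V_uu = 4.1596
Node ud (S = 112.7): continuation = e^(−0.08)·[0.8517·30.3950 + 0.1483·81.1100] = 34.9986; exercise value = 47.3000 > continuation, so V_ud = 47.3000 (exercise)
Node dd (S = 68.6): continuation = e^(−0.08)·[0.8517·81.1100 + 0.1483·111.9800] = 79.0986; exercise value = 91.4000 > continuation, so V_dd = 91.4000 (exercise)
Node u (S = 161): continuation = e^(−0.08)·[0.8517·4.1596 + 0.1483·47.3000] = 9.7437; exercise value = 0.0000 ≤ continuation, so V_u = 9.7437
Node d (S = 98): continuation = e^(−0.08)·[0.8517·47.3000 + 0.1483·91.4000] = 49.6986; exercise value = 62.0000 > continuation, so V_d = 62.0000 (exercise)
Node 0 (S = 140): continuation = e^(−0.08)·[0.8517·9.7437 + 0.1483·62.0000] = 16.1460; exercise value = 20.0000 > continuation, so V_0 = 20.0000 (exercise)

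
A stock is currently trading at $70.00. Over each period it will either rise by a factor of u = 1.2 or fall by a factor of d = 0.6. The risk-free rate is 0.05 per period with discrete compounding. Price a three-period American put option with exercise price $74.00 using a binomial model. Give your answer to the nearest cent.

Risk-neutral probability p = (1 + 0.05 − 0.6)/(1.2 − 0.6) = 0.4500/0.6000 = 0.7500
Terminal stock prices: S_uuu = 121, S_uud = 60.48, S_udd = 30.24, S_ddd = 15.12
Terminal payoffs (K − S): max(-46.96, 0) = 0, max(13.52, 0) = 13.52, max(43.76, 0) = 43.76, max(58.88, 0) = 58.88
Node uu (S = 100.8): continuation = 1/1.05·[0.7500·0.0000 + 0.2500·13.5200] = 3.2190; exercise value = 0.0000 ≤ continuation, so V_uu = 3.2190
Node ud (S = 50.4): continuation = 1/1.05·[0.7500·13.5200 + 0.2500·43.7600] = 20.0762; exercise value = 23.6000 > continuation, so V_ud = 23.6000 (exercise)
Node dd (S = 25.2): continuation = 1/1.05·[0.7500·43.7600 + 0.2500·58.8800] = 45.2762; exercise value = 48.8000 > continuation, so V_dd = 48.8000 (exercise)
Node u (S = 84): continuation = 1/1.05·[0.7500·3.2190 + 0.2500·23.6000] = 7.9184; exercise value = 0.0000 ≤ continuation, so V_u = 7.9184
Node d (S = 42): continuation = 1/1.05·[0.7500·23.6000 + 0.2500·48.8000] = 28.4762; exercise value = 32.0000 > continuation, so V_d = 32.0000 (exercise)
Node 0 (S = 70): continuation = 1/1.05·[0.7500·7.9184 + 0.2500·32.0000] = 13.2750; exercise value = 4.0000 ≤ continuation, so V_0 = 13.2750

$13.28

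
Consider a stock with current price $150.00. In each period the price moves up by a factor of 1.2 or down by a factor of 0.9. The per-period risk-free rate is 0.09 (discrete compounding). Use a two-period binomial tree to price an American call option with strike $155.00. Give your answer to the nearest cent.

$23.33

Risk-neutral probability p = (1 + 0.09 − 0.9)/(1.2 − 0.9) = 0.1900/0.3000 = 0.6333
Terminal stock prices: S_uu = 216, S_ud = 162, S_dd = 121.5
Terminal payoffs (S − K): max(61, 0) = 61, max(7, 0) = 7, max(-33.5, 0) = 0
Node u (S = 180): continuation = 1/1.09·[0.6333·61.0000 + 0.3667·7.0000] = 37.7982; exercise value = 25.0000 ≤ continuation, so V_u = 37.7982
Node d (S = 135): continuation = 1/1.09·[0.6333·7.0000 + 0.3667·0.0000] = 4.0673; exercise value = 0.0000 ≤ continuation, so V_d = 4.0673
Node 0 (S = 150): continuation = 1/1.09·[0.6333·37.7982 + 0.3667·4.0673] = 23.3304; exercise value = 0.0000 ≤ continuation, so V_0 = 23.3304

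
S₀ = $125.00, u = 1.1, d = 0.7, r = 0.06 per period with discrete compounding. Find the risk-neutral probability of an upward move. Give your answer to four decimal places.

Risk-neutral probability p = (1 + 0.06 − 0.7)/(1.1 − 0.7) = 0.3600/0.4000 = 0.9000

p = 0.9000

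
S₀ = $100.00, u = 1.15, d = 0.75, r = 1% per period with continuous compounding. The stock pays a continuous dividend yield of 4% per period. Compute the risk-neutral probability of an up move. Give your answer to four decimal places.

p = 0.5511

Per-period risk-free factor R = e^0.01 = 1.0101; dividend-adjusted growth = e^(0.01−0.04) = 0.9704.
Risk-neutral probability p = (0.9704 − 0.75)/(1.15 − 0.75) = 0.2204/0.4000 = 0.5511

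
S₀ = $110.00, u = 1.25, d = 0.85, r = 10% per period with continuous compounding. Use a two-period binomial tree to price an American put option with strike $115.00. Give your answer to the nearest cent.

Risk-neutral probability p = (e^0.1 − 0.85)/(1.25 − 0.85) = 0.2552/0.4000 = 0.6379
Terminal stock prices: S_uu = 171.9, S_ud = 116.9, S_dd = 79.47
Terminal payoffs (K − S): max(-56.88, 0) = 0, max(-1.875, 0) = 0, max(35.53, 0) = 35.53
Node u (S = 137.5): continuation = e^(−0.1)·[0.6379·0.0000 + 0.3621·0.0000] = 0.0000; exercise value = 0.0000 ≤ continuation, so V_u = 0.0000
Node d (S = 93.5): continuation = e^(−0.1)·[0.6379·0.0000 + 0.3621·35.5250] = 11.6386; exercise value = 21.5000 > continuation, so V_d = 21.5000 (exercise)
Node 0 (S = 110): continuation = e^(−0.1)·[0.6379·0.0000 + 0.3621·21.5000] = 7.0438; exercise value = 5.0000 ≤ continuation, so V_0 = 7.0438

$7.04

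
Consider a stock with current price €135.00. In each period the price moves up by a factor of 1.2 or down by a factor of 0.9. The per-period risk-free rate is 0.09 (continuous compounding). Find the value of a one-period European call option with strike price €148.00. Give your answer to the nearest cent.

Risk-neutral probability p = (e^0.09 − 0.9)/(1.2 − 0.9) = 0.1942/0.3000 = 0.6472
Terminal stock prices: S_u = 162, S_d = 121.5
Terminal payoffs (S − K): max(14, 0) = 14, max(-26.5, 0) = 0
Node 0 (S = 135): V_0 = e^(−0.09)·[0.6472·14.0000 + 0.3528·0.0000] = 8.2816

€8.28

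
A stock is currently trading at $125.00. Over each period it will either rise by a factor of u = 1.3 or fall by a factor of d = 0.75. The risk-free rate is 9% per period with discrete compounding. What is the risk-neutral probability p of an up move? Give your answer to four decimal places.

Risk-neutral probability p = (1 + 0.09 − 0.75)/(1.3 − 0.75) = 0.3400/0.5500 = 0.6182

p = 0.6182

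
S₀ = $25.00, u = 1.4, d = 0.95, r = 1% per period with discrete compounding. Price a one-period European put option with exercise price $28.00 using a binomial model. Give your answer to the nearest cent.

Risk-neutral probability p = (1 + 0.01 − 0.95)/(1.4 − 0.95) = 0.0600/0.4500 = 0.1333
Terminal stock prices: S_u = 35, S_d = 23.75
Terminal payoffs (K − S): max(-7, 0) = 0, max(4.25, 0) = 4.25
Node 0 (S = 25): V_0 = 1/1.01·[0.1333·0.0000 + 0.8667·4.2500] = 3.6469

$3.65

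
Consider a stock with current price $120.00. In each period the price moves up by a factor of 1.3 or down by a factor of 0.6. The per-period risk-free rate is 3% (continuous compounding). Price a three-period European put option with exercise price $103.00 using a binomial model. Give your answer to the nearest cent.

$15.73

Risk-neutral probability p = (e^0.03 − 0.6)/(1.3 − 0.6) = 0.4305/0.7000 = 0.6149
Terminal stock prices: S_uuu = 263.6, S_uud = 121.7, S_udd = 56.16, S_ddd = 25.92
Terminal payoffs (K − S): max(-160.6, 0) = 0, max(-18.68, 0) = 0, max(46.84, 0) = 46.84, max(77.08, 0) = 77.08
Node uu (S = 202.8): V_uu = e^(−0.03)·[0.6149·0.0000 + 0.3851·0.0000] = 0.0000
Node ud (S = 93.6): V_ud = e^(−0.03)·[0.6149·0.0000 + 0.3851·46.8400] = 17.5034
Node dd (S = 43.2): V_dd = e^(−0.03)·[0.6149·46.8400 + 0.3851·77.0800] = 56.7559
Node u (S = 156): V_u = e^(−0.03)·[0.6149·0.0000 + 0.3851·17.5034] = 6.5407
Node d (S = 72): V_d = e^(−0.03)·[0.6149·17.5034 + 0.3851·56.7559] = 31.6541
Node 0 (S = 120): V_0 = e^(−0.03)·[0.6149·6.5407 + 0.3851·31.6541] = 15.7319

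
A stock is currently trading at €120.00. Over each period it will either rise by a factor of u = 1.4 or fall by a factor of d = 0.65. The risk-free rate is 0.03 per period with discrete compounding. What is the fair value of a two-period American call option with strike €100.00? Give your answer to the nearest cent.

€37.05

Risk-neutral probability p = (1 + 0.03 − 0.65)/(1.4 − 0.65) = 0.3800/0.7500 = 0.5067
Terminal stock prices: S_uu = 235.2, S_ud = 109.2, S_dd = 50.7
Terminal payoffs (S − K): max(135.2, 0) = 135.2, max(9.2, 0) = 9.2, max(-49.3, 0) = 0
Node u (S = 168): continuation = 1/1.03·[0.5067·135.2000 + 0.4933·9.2000] = 70.9126; exercise value = 68.0000 ≤ continuation, so V_u = 70.9126
Node d (S = 78): continuation = 1/1.03·[0.5067·9.2000 + 0.4933·0.0000] = 4.5256; exercise value = 0.0000 ≤ continuation, so V_d = 4.5256
Node 0 (S = 120): continuation = 1/1.03·[0.5067·70.9126 + 0.4933·4.5256] = 37.0502; exercise value = 20.0000 ≤ continuation, so V_0 = 37.0502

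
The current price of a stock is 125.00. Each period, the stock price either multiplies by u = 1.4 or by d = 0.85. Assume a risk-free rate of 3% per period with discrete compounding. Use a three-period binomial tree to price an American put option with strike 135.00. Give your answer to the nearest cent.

Risk-neutral probability p = (1 + 0.03 − 0.85)/(1.4 − 0.85) = 0.1800/0.5500 = 0.3273
Terminal stock prices: S_uuu = 343, S_uud = 208.2, S_udd = 126.4, S_ddd = 76.77
Terminal payoffs (K − S): max(-208, 0) = 0, max(-73.25, 0) = 0, max(8.563, 0) = 8.563, max(58.23, 0) = 58.23
Node uu (S = 245): continuation = 1/1.03·[0.3273·0.0000 + 0.6727·0.0000] = 0.0000; exercise value = 0.0000 ≤ continuation, so V_uu = 0.0000
Node ud (S = 148.8): continuation = 1/1.03·[0.3273·0.0000 + 0.6727·8.5625] = 5.5925; exercise value = 0.0000 ≤ continuation, so V_ud = 5.5925
Node dd (S = 90.31): continuation = 1/1.03·[0.3273·8.5625 + 0.6727·58.2344] = 40.7555; exercise value = 44.6875 > continuation, so V_dd = 44.6875 (exercise)
Node u (S = 175): continuation = 1/1.03·[0.3273·0.0000 + 0.6727·5.5925] = 3.6526; exercise value = 0.0000 ≤ continuation, so V_u = 3.6526
Node d (S = 106.2): continuation = 1/1.03·[0.3273·5.5925 + 0.6727·44.6875] = 30.9638; exercise value = 28.7500 ≤ continuation, so V_d = 30.9638
Node 0 (S = 125): continuation = 1/1.03·[0.3273·3.6526 + 0.6727·30.9638] = 21.3841; exercise value = 10.0000 ≤ continuation, so V_0 = 21.3841

21.38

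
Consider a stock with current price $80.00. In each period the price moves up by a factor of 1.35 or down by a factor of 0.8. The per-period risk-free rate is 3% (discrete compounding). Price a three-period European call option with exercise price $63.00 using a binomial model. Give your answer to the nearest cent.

$26.32

Risk-neutral probability p = (1 + 0.03 − 0.8)/(1.35 − 0.8) = 0.2300/0.5500 = 0.4182
Terminal stock prices: S_uuu = 196.8, S_uud = 116.6, S_udd = 69.12, S_ddd = 40.96
Terminal payoffs (S − K): max(133.8, 0) = 133.8, max(53.64, 0) = 53.64, max(6.12, 0) = 6.12, max(-22.04, 0) = 0
Node uu (S = 145.8): V_uu = 1/1.03·[0.4182·133.8300 + 0.5818·53.6400] = 84.6350
Node ud (S = 86.4): V_ud = 1/1.03·[0.4182·53.6400 + 0.5818·6.1200] = 25.2350
Node dd (S = 51.2): V_dd = 1/1.03·[0.4182·6.1200 + 0.5818·0.0000] = 2.4847
Node u (S = 108): V_u = 1/1.03·[0.4182·84.6350 + 0.5818·25.2350] = 48.6165
Node d (S = 64): V_d = 1/1.03·[0.4182·25.2350 + 0.5818·2.4847] = 11.6490
Node 0 (S = 80): V_0 = 1/1.03·[0.4182·48.6165 + 0.5818·11.6490] = 26.3186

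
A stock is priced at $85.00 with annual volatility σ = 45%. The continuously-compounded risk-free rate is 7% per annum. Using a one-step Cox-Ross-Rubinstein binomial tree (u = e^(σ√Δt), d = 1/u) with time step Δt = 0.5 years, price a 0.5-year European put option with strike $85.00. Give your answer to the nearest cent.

$11.72

CRR parameters: u = e^(σ√Δt) = e^(0.45·√0.5) = 1.3746, d = 1/u = 0.7275
Per-period rate: rΔt = 0.07·0.5 = 0.035, so R = e^0.035 = 1.0356
Risk-neutral probability p = (e^0.035 − 0.7275)/(1.3746 − 0.7275) = 0.3082/0.6472 = 0.4762
Terminal stock prices: S_u = 116.8, S_d = 61.83
Terminal payoffs (K − S): max(-31.85, 0) = 0, max(23.17, 0) = 23.17
Node 0 (S = 85): V_0 = e^(−0.035)·[0.4762·0.0000 + 0.5238·23.1660] = 11.7181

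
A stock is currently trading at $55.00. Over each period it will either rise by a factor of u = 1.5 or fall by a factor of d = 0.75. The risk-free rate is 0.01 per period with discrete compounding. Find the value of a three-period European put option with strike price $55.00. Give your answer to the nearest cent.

Risk-neutral probability p = (1 + 0.01 − 0.75)/(1.5 − 0.75) = 0.2600/0.7500 = 0.3467
Terminal stock prices: S_uuu = 185.6, S_uud = 92.81, S_udd = 46.41, S_ddd = 23.2
Terminal payoffs (K − S): max(-130.6, 0) = 0, max(-37.81, 0) = 0, max(8.594, 0) = 8.594, max(31.8, 0) = 31.8
Node uu (S = 123.8): V_uu = 1/1.01·[0.3467·0.0000 + 0.6533·0.0000] = 0.0000
Node ud (S = 61.88): V_ud = 1/1.01·[0.3467·0.0000 + 0.6533·8.5938] = 5.5590
Node dd (S = 30.94): V_dd = 1/1.01·[0.3467·8.5938 + 0.6533·31.7969] = 23.5179
Node u (S = 82.5): V_u = 1/1.01·[0.3467·0.0000 + 0.6533·5.5590] = 3.5959
Node d (S = 41.25): V_d = 1/1.01·[0.3467·5.5590 + 0.6533·23.5179] = 17.1210
Node 0 (S = 55): V_0 = 1/1.01·[0.3467·3.5959 + 0.6533·17.1210] = 12.3092

$12.31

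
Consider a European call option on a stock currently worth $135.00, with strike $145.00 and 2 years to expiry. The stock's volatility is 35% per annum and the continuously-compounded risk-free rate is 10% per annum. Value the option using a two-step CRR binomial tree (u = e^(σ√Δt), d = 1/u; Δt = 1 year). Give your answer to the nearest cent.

CRR parameters: u = e^(σ√Δt) = e^(0.35·√1) = 1.4191, d = 1/u = 0.7047
Per-period rate: rΔt = 0.1·1 = 0.1, so R = e^0.1 = 1.1052
Risk-neutral probability p = (e^0.1 − 0.7047)/(1.4191 − 0.7047) = 0.4005/0.7144 = 0.5606
Terminal stock prices: S_uu = 271.9, S_ud = 135, S_dd = 67.04
Terminal payoffs (S − K): max(126.9, 0) = 126.9, max(-10, 0) = 0, max(-77.96, 0) = 0
Node u (S = 191.6): V_u = e^(−0.1)·[0.5606·126.8566 + 0.4394·0.0000] = 64.3485
Node d (S = 95.13): V_d = e^(−0.1)·[0.5606·0.0000 + 0.4394·0.0000] = 0.0000
Node 0 (S = 135): V_0 = e^(−0.1)·[0.5606·64.3485 + 0.4394·0.0000] = 32.6410

$32.64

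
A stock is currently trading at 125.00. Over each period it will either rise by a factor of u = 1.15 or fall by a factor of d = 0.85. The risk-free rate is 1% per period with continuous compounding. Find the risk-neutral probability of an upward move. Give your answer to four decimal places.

Risk-neutral probability p = (e^0.01 − 0.85)/(1.15 − 0.85) = 0.1601/0.3000 = 0.5335

p = 0.5335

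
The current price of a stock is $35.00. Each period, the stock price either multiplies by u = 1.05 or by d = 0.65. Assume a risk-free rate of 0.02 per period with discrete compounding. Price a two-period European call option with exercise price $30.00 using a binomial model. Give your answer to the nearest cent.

$7.06

Risk-neutral probability p = (1 + 0.02 − 0.65)/(1.05 − 0.65) = 0.3700/0.4000 = 0.9250
Terminal stock prices: S_uu = 38.59, S_ud = 23.89, S_dd = 14.79
Terminal payoffs (S − K): max(8.587, 0) = 8.587, max(-6.113, 0) = 0, max(-15.21, 0) = 0
Node u (S = 36.75): V_u = 1/1.02·[0.9250·8.5875 + 0.0750·0.0000] = 7.7877
Node d (S = 22.75): V_d = 1/1.02·[0.9250·0.0000 + 0.0750·0.0000] = 0.0000
Node 0 (S = 35): V_0 = 1/1.02·[0.9250·7.7877 + 0.0750·0.0000] = 7.0624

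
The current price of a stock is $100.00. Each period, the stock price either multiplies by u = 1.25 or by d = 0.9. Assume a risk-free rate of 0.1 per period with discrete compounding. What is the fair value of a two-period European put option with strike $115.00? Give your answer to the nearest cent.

Risk-neutral probability p = (1 + 0.1 − 0.9)/(1.25 − 0.9) = 0.2000/0.3500 = 0.5714
Terminal stock prices: S_uu = 156.2, S_ud = 112.5, S_dd = 81
Terminal payoffs (K − S): max(-41.25, 0) = 0, max(2.5, 0) = 2.5, max(34, 0) = 34
Node u (S = 125): V_u = 1/1.1·[0.5714·0.0000 + 0.4286·2.5000] = 0.9740
Node d (S = 90): V_d = 1/1.1·[0.5714·2.5000 + 0.4286·34.0000] = 14.5455
Node 0 (S = 100): V_0 = 1/1.1·[0.5714·0.9740 + 0.4286·14.5455] = 6.1730

$6.17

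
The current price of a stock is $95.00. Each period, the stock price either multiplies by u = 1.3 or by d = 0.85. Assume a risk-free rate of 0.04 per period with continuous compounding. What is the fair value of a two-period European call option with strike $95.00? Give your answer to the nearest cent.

$15.38

Risk-neutral probability p = (e^0.04 − 0.85)/(1.3 − 0.85) = 0.1908/0.4500 = 0.4240
Terminal stock prices: S_uu = 160.6, S_ud = 105, S_dd = 68.64
Terminal payoffs (S − K): max(65.55, 0) = 65.55, max(9.975, 0) = 9.975, max(-26.36, 0) = 0
Node u (S = 123.5): V_u = e^(−0.04)·[0.4240·65.5500 + 0.5760·9.9750] = 32.2250
Node d (S = 80.75): V_d = e^(−0.04)·[0.4240·9.9750 + 0.5760·0.0000] = 4.0638
Node 0 (S = 95): V_0 = e^(−0.04)·[0.4240·32.2250 + 0.5760·4.0638] = 15.3773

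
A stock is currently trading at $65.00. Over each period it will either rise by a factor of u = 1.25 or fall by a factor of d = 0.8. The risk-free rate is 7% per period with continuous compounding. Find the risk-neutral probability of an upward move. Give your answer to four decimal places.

p = 0.6056

Risk-neutral probability p = (e^0.07 − 0.8)/(1.25 − 0.8) = 0.2725/0.4500 = 0.6056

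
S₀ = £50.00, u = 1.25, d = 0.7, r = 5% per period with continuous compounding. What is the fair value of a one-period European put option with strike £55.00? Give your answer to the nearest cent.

Risk-neutral probability p = (e^0.05 − 0.7)/(1.25 − 0.7) = 0.3513/0.5500 = 0.6387
Terminal stock prices: S_u = 62.5, S_d = 35
Terminal payoffs (K − S): max(-7.5, 0) = 0, max(20, 0) = 20
Node 0 (S = 50): V_0 = e^(−0.05)·[0.6387·0.0000 + 0.3613·20.0000] = 6.8741

£6.87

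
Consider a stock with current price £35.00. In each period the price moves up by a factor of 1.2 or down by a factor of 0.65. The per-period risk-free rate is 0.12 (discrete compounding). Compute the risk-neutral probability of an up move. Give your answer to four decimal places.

Risk-neutral probability p = (1 + 0.12 − 0.65)/(1.2 − 0.65) = 0.4700/0.5500 = 0.8545

p = 0.8545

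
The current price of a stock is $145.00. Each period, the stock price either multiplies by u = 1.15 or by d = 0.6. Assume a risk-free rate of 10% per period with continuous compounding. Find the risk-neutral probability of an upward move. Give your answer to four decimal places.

Risk-neutral probability p = (e^0.1 − 0.6)/(1.15 − 0.6) = 0.5052/0.5500 = 0.9185

p = 0.9185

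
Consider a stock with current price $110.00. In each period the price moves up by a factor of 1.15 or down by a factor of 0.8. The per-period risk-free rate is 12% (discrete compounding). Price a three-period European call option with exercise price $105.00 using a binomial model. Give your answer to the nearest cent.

$35.63

Risk-neutral probability p = (1 + 0.12 − 0.8)/(1.15 − 0.8) = 0.3200/0.3500 = 0.9143
Terminal stock prices: S_uuu = 167.3, S_uud = 116.4, S_udd = 80.96, S_ddd = 56.32
Terminal payoffs (S − K): max(62.3, 0) = 62.3, max(11.38, 0) = 11.38, max(-24.04, 0) = 0, max(-48.68, 0) = 0
Node uu (S = 145.5): V_uu = 1/1.12·[0.9143·62.2962 + 0.0857·11.3800] = 51.7250
Node ud (S = 101.2): V_ud = 1/1.12·[0.9143·11.3800 + 0.0857·0.0000] = 9.2898
Node dd (S = 70.4): V_dd = 1/1.12·[0.9143·0.0000 + 0.0857·0.0000] = 0.0000
Node u (S = 126.5): V_u = 1/1.12·[0.9143·51.7250 + 0.0857·9.2898] = 42.9354
Node d (S = 88): V_d = 1/1.12·[0.9143·9.2898 + 0.0857·0.0000] = 7.5835
Node 0 (S = 110): V_0 = 1/1.12·[0.9143·42.9354 + 0.0857·7.5835] = 35.6297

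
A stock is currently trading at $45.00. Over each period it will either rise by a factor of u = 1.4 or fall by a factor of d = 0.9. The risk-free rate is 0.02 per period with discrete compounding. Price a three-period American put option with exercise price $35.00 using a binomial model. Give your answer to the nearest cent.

$0.91

Risk-neutral probability p = (1 + 0.02 − 0.9)/(1.4 − 0.9) = 0.1200/0.5000 = 0.2400
Terminal stock prices: S_uuu = 123.5, S_uud = 79.38, S_udd = 51.03, S_ddd = 32.81
Terminal payoffs (K − S): max(-88.48, 0) = 0, max(-44.38, 0) = 0, max(-16.03, 0) = 0, max(2.195, 0) = 2.195
Node uu (S = 88.2): continuation = 1/1.02·[0.2400·0.0000 + 0.7600·0.0000] = 0.0000; exercise value = 0.0000 ≤ continuation, so V_uu = 0.0000
Node ud (S = 56.7): continuation = 1/1.02·[0.2400·0.0000 + 0.7600·0.0000] = 0.0000; exercise value = 0.0000 ≤ continuation, so V_ud = 0.0000
Node dd (S = 36.45): continuation = 1/1.02·[0.2400·0.0000 + 0.7600·2.1950] = 1.6355; exercise value = 0.0000 ≤ continuation, so V_dd = 1.6355
Node u (S = 63): continuation = 1/1.02·[0.2400·0.0000 + 0.7600·0.0000] = 0.0000; exercise value = 0.0000 ≤ continuation, so V_u = 0.0000
Node d (S = 40.5): continuation = 1/1.02·[0.2400·0.0000 + 0.7600·1.6355] = 1.2186; exercise value = 0.0000 ≤ continuation, so V_d = 1.2186
Node 0 (S = 45): continuation = 1/1.02·[0.2400·0.0000 + 0.7600·1.2186] = 0.9080; exercise value = 0.0000 ≤ continuation, so V_0 = 0.9080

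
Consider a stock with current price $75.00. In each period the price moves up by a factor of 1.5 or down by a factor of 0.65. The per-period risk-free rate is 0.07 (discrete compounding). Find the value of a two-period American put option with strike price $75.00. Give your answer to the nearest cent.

Risk-neutral probability p = (1 + 0.07 − 0.65)/(1.5 − 0.65) = 0.4200/0.8500 = 0.4941
Terminal stock prices: S_uu = 168.8, S_ud = 73.12, S_dd = 31.69
Terminal payoffs (K − S): max(-93.75, 0) = 0, max(1.875, 0) = 1.875, max(43.31, 0) = 43.31
Node u (S = 112.5): continuation = 1/1.07·[0.4941·0.0000 + 0.5059·1.8750] = 0.8865; exercise value = 0.0000 ≤ continuation, so V_u = 0.8865
Node d (S = 48.75): continuation = 1/1.07·[0.4941·1.8750 + 0.5059·43.3125] = 21.3435; exercise value = 26.2500 > continuation, so V_d = 26.2500 (exercise)
Node 0 (S = 75): continuation = 1/1.07·[0.4941·0.8865 + 0.5059·26.2500] = 12.8200; exercise value = 0.0000 ≤ continuation, so V_0 = 12.8200

$12.82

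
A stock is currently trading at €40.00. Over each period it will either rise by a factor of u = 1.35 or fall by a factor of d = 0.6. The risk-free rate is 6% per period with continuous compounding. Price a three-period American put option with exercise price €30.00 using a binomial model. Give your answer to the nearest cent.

Risk-neutral probability p = (e^0.06 − 0.6)/(1.35 − 0.6) = 0.4618/0.7500 = 0.6158
Terminal stock prices: S_uuu = 98.42, S_uud = 43.74, S_udd = 19.44, S_ddd = 8.64
Terminal payoffs (K − S): max(-68.42, 0) = 0, max(-13.74, 0) = 0, max(10.56, 0) = 10.56, max(21.36, 0) = 21.36
Node uu (S = 72.9): continuation = e^(−0.06)·[0.6158·0.0000 + 0.3842·0.0000] = 0.0000; exercise value = 0.0000 ≤ continuation, so V_uu = 0.0000
Node ud (S = 32.4): continuation = e^(−0.06)·[0.6158·0.0000 + 0.3842·10.5600] = 3.8211; exercise value = 0.0000 ≤ continuation, so V_ud = 3.8211
Node dd (S = 14.4): continuation = e^(−0.06)·[0.6158·10.5600 + 0.3842·21.3600] = 13.8529; exercise value = 15.6000 > continuation, so V_dd = 15.6000 (exercise)
Node u (S = 54): continuation = e^(−0.06)·[0.6158·0.0000 + 0.3842·3.8211] = 1.3826; exercise value = 0.0000 ≤ continuation, so V_u = 1.3826
Node d (S = 24): continuation = e^(−0.06)·[0.6158·3.8211 + 0.3842·15.6000] = 7.8607; exercise value = 6.0000 ≤ continuation, so V_d = 7.8607
Node 0 (S = 40): continuation = e^(−0.06)·[0.6158·1.3826 + 0.3842·7.8607] = 3.6461; exercise value = 0.0000 ≤ continuation, so V_0 = 3.6461

€3.65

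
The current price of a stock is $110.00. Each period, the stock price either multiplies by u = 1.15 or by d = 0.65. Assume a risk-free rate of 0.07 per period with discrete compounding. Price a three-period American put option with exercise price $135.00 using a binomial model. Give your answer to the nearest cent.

Risk-neutral probability p = (1 + 0.07 − 0.65)/(1.15 − 0.65) = 0.4200/0.5000 = 0.8400
Terminal stock prices: S_uuu = 167.3, S_uud = 94.56, S_udd = 53.45, S_ddd = 30.21
Terminal payoffs (K − S): max(-32.3, 0) = 0, max(40.44, 0) = 40.44, max(81.55, 0) = 81.55, max(104.8, 0) = 104.8
Node uu (S = 145.5): continuation = 1/1.07·[0.8400·0.0000 + 0.1600·40.4413] = 6.0473; exercise value = 0.0000 ≤ continuation, so V_uu = 6.0473
Node ud (S = 82.22): continuation = 1/1.07·[0.8400·40.4413 + 0.1600·81.5538] = 43.9432; exercise value = 52.7750 > continuation, so V_ud = 52.7750 (exercise)
Node dd (S = 46.48): continuation = 1/1.07·[0.8400·81.5538 + 0.1600·104.7912] = 79.6932; exercise value = 88.5250 > continuation, so V_dd = 88.5250 (exercise)
Node u (S = 126.5): continuation = 1/1.07·[0.8400·6.0473 + 0.1600·52.7750] = 12.6390; exercise value = 8.5000 ≤ continuation, so V_u = 12.6390
Node d (S = 71.5): continuation = 1/1.07·[0.8400·52.7750 + 0.1600·88.5250] = 54.6682; exercise value = 63.5000 > continuation, so V_d = 63.5000 (exercise)
Node 0 (S = 110): continuation = 1/1.07·[0.8400·12.6390 + 0.1600·63.5000] = 19.4175; exercise value = 25.0000 > continuation, so V_0 = 25.0000 (exercise)

$25.00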